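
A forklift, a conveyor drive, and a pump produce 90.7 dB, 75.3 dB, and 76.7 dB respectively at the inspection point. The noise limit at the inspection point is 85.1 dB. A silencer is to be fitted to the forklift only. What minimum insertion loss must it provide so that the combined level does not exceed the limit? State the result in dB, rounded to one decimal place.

6.8 dB

Fixed contribution from the other sources: Σ 10^(L/10) = 10^(75.3/10) + 10^(76.7/10) = 8.066e+07 (79.07 dB).
The limit corresponds to 10^(85.1/10) = 3.236e+08; subtracting the fixed part leaves 2.429e+08 for the forklift, i.e. 83.85 dB.
So the forklift must be reduced from 90.7 to 83.85 dB: IL = 6.85 dB.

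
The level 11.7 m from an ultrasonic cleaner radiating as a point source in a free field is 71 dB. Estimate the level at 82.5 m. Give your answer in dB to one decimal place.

54.0 dB

Spherical spreading from a point source gives a 20·log₁₀(r₂/r₁) drop.
L₂ = 71 − 20·log₁₀(82.5/11.7) = 71 − 16.965 = 54.03 dB.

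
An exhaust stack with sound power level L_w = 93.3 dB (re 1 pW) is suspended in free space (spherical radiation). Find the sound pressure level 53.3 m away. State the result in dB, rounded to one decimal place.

47.8 dB

The power spreads over a sphere of area 4π·r², so L_p = L_w − 10·log₁₀(4π·r²).
4π·r² = 3.57e+04 m², 10·log₁₀ of that is 45.527 dB.
L_p = 93.3 − 45.527 = 47.77 dB.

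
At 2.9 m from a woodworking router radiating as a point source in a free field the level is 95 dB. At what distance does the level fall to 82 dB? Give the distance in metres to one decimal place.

13.0 m

Point-source spreading drops the level by 20·log₁₀(r₂/r₁); inverting, r₂/r₁ = 10^(ΔL/20).
r₂ = 2.9·10^((95−82)/20) = 2.9·10^(13.0/20) = 12.95 m.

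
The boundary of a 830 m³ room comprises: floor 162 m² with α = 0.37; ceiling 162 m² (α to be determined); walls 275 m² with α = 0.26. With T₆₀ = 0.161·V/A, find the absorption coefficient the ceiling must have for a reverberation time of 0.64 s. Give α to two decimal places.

0.48

From T₆₀ = 0.161·V/A, the target T₆₀ = 0.64 s needs A = 0.161·830/0.64 = 208.80 m².
Absorption from the other surfaces = 162·0.37 + 275·0.26 = 131.44 m², so the ceiling must supply 77.36 m² over 162 m².
α = 77.36/162 = 0.478.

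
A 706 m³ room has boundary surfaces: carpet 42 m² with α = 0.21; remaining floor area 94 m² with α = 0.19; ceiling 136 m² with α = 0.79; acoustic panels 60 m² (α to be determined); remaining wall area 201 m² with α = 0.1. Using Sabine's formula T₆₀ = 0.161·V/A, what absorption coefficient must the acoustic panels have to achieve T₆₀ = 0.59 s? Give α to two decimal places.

From T₆₀ = 0.161·V/A, the target T₆₀ = 0.59 s needs A = 0.161·706/0.59 = 192.65 m².
Absorption from the other surfaces = 42·0.21 + 94·0.19 + 136·0.79 + 201·0.1 = 154.22 m², so the acoustic panels must supply 38.43 m² over 60 m².
α = 38.43/60 = 0.641.

0.64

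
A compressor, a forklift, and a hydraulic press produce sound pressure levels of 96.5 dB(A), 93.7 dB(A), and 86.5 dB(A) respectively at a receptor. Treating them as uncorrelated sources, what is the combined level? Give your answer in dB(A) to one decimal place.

98.6 dB(A)

For uncorrelated sources the intensities add, so convert each level to linear form, sum, and take 10·log₁₀ of the total.
Σ 10^(L/10) = 10^(96.5/10) + 10^(93.7/10) + 10^(86.5/10) = 7.258e+09.
L_total = 10·log₁₀(7.258e+09) = 98.61 dB(A).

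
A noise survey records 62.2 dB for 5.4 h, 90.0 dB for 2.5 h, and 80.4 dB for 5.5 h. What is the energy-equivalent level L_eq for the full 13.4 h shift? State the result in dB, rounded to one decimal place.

The energy average is taken in the linear domain: L_eq = 10·log₁₀[(Σ tᵢ·10^(Lᵢ/10))/T], T = 13.4 h.
Σ tᵢ·10^(Lᵢ/10) = 5.4·10^(62.2/10) + 2.5·10^(90.0/10) + 5.5·10^(80.4/10) = 3.112e+09.
L_eq = 10·log₁₀(3.112e+09/13.4) = 83.66 dB.

83.7 dB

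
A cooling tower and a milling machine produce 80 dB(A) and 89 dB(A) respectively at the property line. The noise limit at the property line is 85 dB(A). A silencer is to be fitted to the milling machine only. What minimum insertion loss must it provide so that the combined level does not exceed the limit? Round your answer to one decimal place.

5.7 dB

The untreated sources together contribute 10^(80/10) = 1.000e+08, i.e. 80.00 dB(A).
To meet 85 dB(A) overall, the treated milling machine may contribute at most 10^(85/10) − 1.000e+08 = 2.162e+08, i.e. 83.35 dB(A).
Required insertion loss = 89 − 83.35 = 5.65 dB.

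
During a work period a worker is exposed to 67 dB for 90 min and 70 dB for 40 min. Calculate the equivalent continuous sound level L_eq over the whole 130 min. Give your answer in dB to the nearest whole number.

L_eq = 10·log₁₀[(1/T)·Σ tᵢ·10^(Lᵢ/10)] with T = 130 min.
Σ tᵢ·10^(Lᵢ/10) = 90·10^(67/10) + 40·10^(70/10) = 8.511e+08.
L_eq = 10·log₁₀(8.511e+08/130) = 68.16 dB.

68 dB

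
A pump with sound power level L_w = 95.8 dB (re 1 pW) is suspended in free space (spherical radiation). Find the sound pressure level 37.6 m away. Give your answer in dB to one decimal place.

53.3 dB

Free-field spherical radiation: L_p = L_w − 10·log₁₀(4π·r²), r = 37.6 m.
4π·r² = 1.777e+04 m², 10·log₁₀ of that is 42.496 dB.
L_p = 95.8 − 42.496 = 53.30 dB.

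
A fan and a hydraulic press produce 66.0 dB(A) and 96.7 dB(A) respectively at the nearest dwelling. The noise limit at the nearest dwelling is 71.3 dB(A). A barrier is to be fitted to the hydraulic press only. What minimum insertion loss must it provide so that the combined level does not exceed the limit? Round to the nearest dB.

The untreated sources together contribute 10^(66.0/10) = 3.981e+06, i.e. 66.00 dB(A).
The limit corresponds to 10^(71.3/10) = 1.349e+07; subtracting the fixed part leaves 9.509e+06 for the hydraulic press, i.e. 69.78 dB(A).
Required insertion loss = 96.7 − 69.78 = 26.92 dB.

27 dB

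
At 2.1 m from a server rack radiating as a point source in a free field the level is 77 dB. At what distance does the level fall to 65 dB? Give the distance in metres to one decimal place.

For a point source L₁ − L₂ = 20·log₁₀(r₂/r₁), so r₂ = r₁·10^((L₁−L₂)/20).
r₂ = 2.1·10^((77−65)/20) = 2.1·10^(12.0/20) = 8.36 m.

8.4 m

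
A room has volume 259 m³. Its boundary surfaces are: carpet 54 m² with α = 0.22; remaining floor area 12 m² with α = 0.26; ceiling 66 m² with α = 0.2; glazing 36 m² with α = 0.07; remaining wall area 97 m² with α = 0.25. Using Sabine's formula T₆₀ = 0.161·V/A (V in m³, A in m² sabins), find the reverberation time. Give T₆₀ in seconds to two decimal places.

0.76 s

A = Σ Sᵢαᵢ = 54·0.22 + 12·0.26 + 66·0.2 + 36·0.07 + 97·0.25 = 54.97 m².
T₆₀ = 0.161·V/A = 0.161·259/54.97 = 0.759 s.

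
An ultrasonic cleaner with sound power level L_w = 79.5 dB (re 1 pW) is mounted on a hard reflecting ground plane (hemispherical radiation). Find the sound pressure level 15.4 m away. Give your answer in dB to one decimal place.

The power spreads over a hemisphere of area 2π·r², so L_p = L_w − 10·log₁₀(2π·r²).
2π·r² = 1490 m², 10·log₁₀ of that is 31.732 dB.
L_p = 79.5 − 31.732 = 47.77 dB.

47.8 dB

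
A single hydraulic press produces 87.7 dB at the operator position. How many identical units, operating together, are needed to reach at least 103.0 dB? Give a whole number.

The shortfall is 103.0 − 87.7 = 15.3 dB, and N units add 10·log₁₀ N, so need 10·log₁₀ N ≥ 15.3.
N ≥ 10^(15.3/10) = 33.884, so N = 34.

34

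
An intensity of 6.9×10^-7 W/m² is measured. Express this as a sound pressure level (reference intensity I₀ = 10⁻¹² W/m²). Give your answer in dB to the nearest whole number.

58 dB

Dividing by I₀ shifts the exponent by 12: I/I₀ = 6.9×10^5.
L = 10·(0.8388 + 5) = 58.39 dB.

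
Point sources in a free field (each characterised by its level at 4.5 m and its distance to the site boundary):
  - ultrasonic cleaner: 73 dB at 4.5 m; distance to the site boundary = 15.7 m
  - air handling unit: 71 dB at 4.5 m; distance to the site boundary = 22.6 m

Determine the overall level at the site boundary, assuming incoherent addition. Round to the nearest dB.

63 dB

Propagate each source to the receiver with L = L_ref − 20·log₁₀(r/r_ref), then add intensities.
ultrasonic cleaner: 73 − 20·log₁₀(15.7/4.5) = 73 − 10.85 = 62.15 dB.
air handling unit: 71 − 20·log₁₀(22.6/4.5) = 71 − 14.02 = 56.98 dB.
Σ 10^(L/10) = 2.138e+06 → L_total = 10·log₁₀(2.138e+06) = 63.30 dB.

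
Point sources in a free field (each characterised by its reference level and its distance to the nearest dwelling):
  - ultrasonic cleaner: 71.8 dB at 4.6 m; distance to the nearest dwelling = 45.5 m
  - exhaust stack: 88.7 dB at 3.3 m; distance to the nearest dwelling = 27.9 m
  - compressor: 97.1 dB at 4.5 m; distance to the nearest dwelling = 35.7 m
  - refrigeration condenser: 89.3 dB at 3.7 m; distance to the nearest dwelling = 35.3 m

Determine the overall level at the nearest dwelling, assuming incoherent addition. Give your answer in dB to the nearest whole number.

Propagate each source to the receiver with L = L_ref − 20·log₁₀(r/r_ref), then add intensities.
ultrasonic cleaner: 71.8 − 20·log₁₀(45.5/4.6) = 71.8 − 19.91 = 51.89 dB.
exhaust stack: 88.7 − 20·log₁₀(27.9/3.3) = 88.7 − 18.54 = 70.16 dB.
compressor: 97.1 − 20·log₁₀(35.7/4.5) = 97.1 − 17.99 = 79.11 dB.
refrigeration condenser: 89.3 − 20·log₁₀(35.3/3.7) = 89.3 − 19.59 = 69.71 dB.
Σ 10^(L/10) = 1.014e+08 → L_total = 10·log₁₀(1.014e+08) = 80.06 dB.

80 dB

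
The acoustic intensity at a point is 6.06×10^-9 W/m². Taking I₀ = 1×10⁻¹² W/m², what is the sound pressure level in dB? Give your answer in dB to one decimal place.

L = 10·log₁₀(I/I₀) = 10·log₁₀(6.06×10^-9/10⁻¹²) = 10·log₁₀(6.06×10^3).
L = 10·(0.7825 + 3) = 37.82 dB.

37.8 dB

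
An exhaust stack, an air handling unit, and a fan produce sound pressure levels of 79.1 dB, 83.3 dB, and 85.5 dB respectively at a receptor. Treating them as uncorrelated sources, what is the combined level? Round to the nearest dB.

Incoherent sources combine by intensity addition: L_total = 10·log₁₀(Σ 10^(L_i/10)).
Σ 10^(L/10) = 10^(79.1/10) + 10^(83.3/10) + 10^(85.5/10) = 6.499e+08.
L_total = 10·log₁₀(6.499e+08) = 88.13 dB.

88 dB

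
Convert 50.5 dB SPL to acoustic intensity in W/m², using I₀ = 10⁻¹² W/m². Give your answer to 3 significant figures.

1.12e-07 W/m²

L = 10·log₁₀(I/I₀) ⇒ I = I₀·10^(L/10) = 10⁻¹² × 10^5.05.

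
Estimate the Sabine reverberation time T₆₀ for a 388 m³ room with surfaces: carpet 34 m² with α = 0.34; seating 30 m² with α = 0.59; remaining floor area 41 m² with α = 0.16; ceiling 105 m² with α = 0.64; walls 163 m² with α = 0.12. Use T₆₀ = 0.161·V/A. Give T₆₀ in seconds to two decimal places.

Summing Sᵢαᵢ: 34·0.34 + 30·0.59 + 41·0.16 + 105·0.64 + 163·0.12 = 122.58 m².
T₆₀ = 0.161·V/A = 0.161·388/122.58 = 0.510 s.

0.51 s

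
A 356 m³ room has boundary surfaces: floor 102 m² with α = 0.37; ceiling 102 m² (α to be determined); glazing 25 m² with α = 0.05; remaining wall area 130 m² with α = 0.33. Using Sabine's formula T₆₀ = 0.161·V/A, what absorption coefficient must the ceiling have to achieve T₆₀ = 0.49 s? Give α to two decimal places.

From T₆₀ = 0.161·V/A, the target T₆₀ = 0.49 s needs A = 0.161·356/0.49 = 116.97 m².
Absorption from the other surfaces = 102·0.37 + 25·0.05 + 130·0.33 = 81.89 m², so the ceiling must supply 35.08 m² over 102 m².
α = 35.08/102 = 0.344.

0.34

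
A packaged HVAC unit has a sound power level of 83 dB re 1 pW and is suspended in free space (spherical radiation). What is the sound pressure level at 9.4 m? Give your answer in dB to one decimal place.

L_p = L_w − 10·log₁₀(4π·r²) with r = 9.4 m.
4π·r² = 1110 m², 10·log₁₀ of that is 30.455 dB.
L_p = 83 − 30.455 = 52.55 dB.

52.5 dB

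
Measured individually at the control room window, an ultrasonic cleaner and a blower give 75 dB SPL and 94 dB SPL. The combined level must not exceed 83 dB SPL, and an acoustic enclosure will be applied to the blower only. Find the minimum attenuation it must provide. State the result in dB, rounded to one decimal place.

The untreated sources together contribute 10^(75/10) = 3.162e+07, i.e. 75.00 dB SPL.
To meet 83 dB SPL overall, the treated blower may contribute at most 10^(83/10) − 3.162e+07 = 1.679e+08, i.e. 82.25 dB SPL.
So the blower must be reduced from 94 to 82.25 dB SPL: IL = 11.75 dB.

11.7 dB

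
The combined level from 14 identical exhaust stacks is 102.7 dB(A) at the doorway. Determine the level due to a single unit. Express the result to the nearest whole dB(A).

14 equal contributions raise the level by 10·log₁₀ 14 = 11.461 dB, so each unit alone gives 102.7 − 11.461.

91 dB(A)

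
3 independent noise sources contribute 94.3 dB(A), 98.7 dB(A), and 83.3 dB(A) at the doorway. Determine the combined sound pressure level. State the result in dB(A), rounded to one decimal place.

100.1 dB(A)

For uncorrelated sources the intensities add, so convert each level to linear form, sum, and take 10·log₁₀ of the total.
Σ 10^(L/10) = 10^(94.3/10) + 10^(98.7/10) + 10^(83.3/10) = 1.032e+10.
L_total = 10·log₁₀(1.032e+10) = 100.14 dB(A).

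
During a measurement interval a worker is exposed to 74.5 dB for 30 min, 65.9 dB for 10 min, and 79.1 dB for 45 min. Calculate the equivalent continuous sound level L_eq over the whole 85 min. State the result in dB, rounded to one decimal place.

77.3 dB

Weight each interval's intensity by its duration and average over T = 85 min:
Σ tᵢ·10^(Lᵢ/10) = 30·10^(74.5/10) + 10·10^(65.9/10) + 45·10^(79.1/10) = 4.542e+09.
L_eq = 10·log₁₀(4.542e+09/85) = 77.28 dB.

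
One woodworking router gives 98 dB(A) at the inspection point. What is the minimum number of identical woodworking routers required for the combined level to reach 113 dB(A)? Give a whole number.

32

The shortfall is 113 − 98 = 15.0 dB, and N units add 10·log₁₀ N, so need 10·log₁₀ N ≥ 15.0.
N ≥ 10^(15.0/10) = 31.623, so N = 32.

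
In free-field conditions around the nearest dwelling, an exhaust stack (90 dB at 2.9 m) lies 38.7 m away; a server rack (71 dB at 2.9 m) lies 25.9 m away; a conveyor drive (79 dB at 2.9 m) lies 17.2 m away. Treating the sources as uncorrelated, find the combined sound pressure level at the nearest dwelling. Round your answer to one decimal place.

69.0 dB

First find each source's level at the receiver (point-source: −20·log₁₀(r/r_ref)), then combine on an intensity basis.
exhaust stack: 90 − 20·log₁₀(38.7/2.9) = 90 − 22.51 = 67.49 dB.
server rack: 71 − 20·log₁₀(25.9/2.9) = 71 − 19.02 = 51.98 dB.
conveyor drive: 79 − 20·log₁₀(17.2/2.9) = 79 − 15.46 = 63.54 dB.
Σ 10^(L/10) = 8.031e+06 → L_total = 10·log₁₀(8.031e+06) = 69.05 dB.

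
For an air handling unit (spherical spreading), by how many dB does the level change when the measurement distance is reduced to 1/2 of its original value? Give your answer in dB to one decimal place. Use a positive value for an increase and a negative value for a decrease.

+6.0 dB

A point source loses 6 dB per doubling of distance; generally ΔL = −20·log₁₀(r₂/r₁).
ΔL = −20·log₁₀(0.5) = +6.02 dB.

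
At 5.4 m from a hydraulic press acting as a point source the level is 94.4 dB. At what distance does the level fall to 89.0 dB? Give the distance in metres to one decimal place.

For a point source L₁ − L₂ = 20·log₁₀(r₂/r₁), so r₂ = r₁·10^((L₁−L₂)/20).
r₂ = 5.4·10^((94.4−89.0)/20) = 5.4·10^(5.4/20) = 10.06 m.

10.1 m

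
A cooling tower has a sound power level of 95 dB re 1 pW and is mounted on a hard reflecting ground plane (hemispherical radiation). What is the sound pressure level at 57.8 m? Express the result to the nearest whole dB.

L_p = L_w − 10·log₁₀(2π·r²) with r = 57.8 m.
2π·r² = 2.099e+04 m², 10·log₁₀ of that is 43.220 dB.
L_p = 95 − 43.220 = 51.78 dB.

52 dB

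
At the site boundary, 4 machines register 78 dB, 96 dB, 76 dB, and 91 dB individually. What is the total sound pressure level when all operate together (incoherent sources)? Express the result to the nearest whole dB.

For uncorrelated sources the intensities add, so convert each level to linear form, sum, and take 10·log₁₀ of the total.
Σ 10^(L/10) = 10^(78/10) + 10^(96/10) + 10^(76/10) + 10^(91/10) = 5.343e+09.
L_total = 10·log₁₀(5.343e+09) = 97.28 dB.

97 dB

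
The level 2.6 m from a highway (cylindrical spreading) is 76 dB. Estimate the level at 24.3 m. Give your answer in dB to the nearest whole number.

For a line source, L₂ = L₁ − 10·log₁₀(r₂/r₁).
L₂ = 76 − 10·log₁₀(24.3/2.6) = 76 − 9.706 = 66.29 dB.

66 dB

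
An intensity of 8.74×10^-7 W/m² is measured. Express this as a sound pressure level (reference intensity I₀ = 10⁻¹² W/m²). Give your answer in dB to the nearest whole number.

59 dB

Dividing by I₀ shifts the exponent by 12: I/I₀ = 8.74×10^5.
L = 10·(0.9415 + 5) = 59.42 dB.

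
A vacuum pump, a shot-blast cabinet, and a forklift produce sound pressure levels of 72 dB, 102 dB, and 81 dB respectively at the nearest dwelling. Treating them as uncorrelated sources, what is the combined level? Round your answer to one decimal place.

102.0 dB

For uncorrelated sources the intensities add, so convert each level to linear form, sum, and take 10·log₁₀ of the total.
Σ 10^(L/10) = 10^(72/10) + 10^(102/10) + 10^(81/10) = 1.599e+10.
L_total = 10·log₁₀(1.599e+10) = 102.04 dB.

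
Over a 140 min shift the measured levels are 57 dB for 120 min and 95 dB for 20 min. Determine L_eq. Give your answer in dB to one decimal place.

L_eq = 10·log₁₀[(1/T)·Σ tᵢ·10^(Lᵢ/10)] with T = 140 min.
Σ tᵢ·10^(Lᵢ/10) = 120·10^(57/10) + 20·10^(95/10) = 6.331e+10.
L_eq = 10·log₁₀(6.331e+10/140) = 86.55 dB.

86.6 dB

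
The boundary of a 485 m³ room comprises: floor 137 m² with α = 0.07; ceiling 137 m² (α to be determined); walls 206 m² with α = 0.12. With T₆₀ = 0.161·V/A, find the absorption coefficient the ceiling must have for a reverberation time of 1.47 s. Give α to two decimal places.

0.14

From T₆₀ = 0.161·V/A, the target T₆₀ = 1.47 s needs A = 0.161·485/1.47 = 53.12 m².
Absorption from the other surfaces = 137·0.07 + 206·0.12 = 34.31 m², so the ceiling must supply 18.81 m² over 137 m².
α = 18.81/137 = 0.137.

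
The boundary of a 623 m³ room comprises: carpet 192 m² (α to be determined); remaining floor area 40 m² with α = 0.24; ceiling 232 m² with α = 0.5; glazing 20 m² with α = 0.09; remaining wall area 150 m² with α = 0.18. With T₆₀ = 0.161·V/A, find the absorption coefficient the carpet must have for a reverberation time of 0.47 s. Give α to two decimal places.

A = 0.161·V/T₆₀ = 0.161·623/0.47 = 213.41 m² sabins.
Absorption from the other surfaces = 40·0.24 + 232·0.5 + 20·0.09 + 150·0.18 = 154.40 m², so the carpet must supply 59.01 m² over 192 m².
α = 59.01/192 = 0.307.

0.31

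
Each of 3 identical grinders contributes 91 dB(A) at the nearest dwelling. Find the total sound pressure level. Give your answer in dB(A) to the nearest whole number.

96 dB(A)

N identical incoherent sources raise the level by 10·log₁₀ N.
L_total = 91 + 10·log₁₀(3) = 91 + 4.771 = 95.77 dB(A).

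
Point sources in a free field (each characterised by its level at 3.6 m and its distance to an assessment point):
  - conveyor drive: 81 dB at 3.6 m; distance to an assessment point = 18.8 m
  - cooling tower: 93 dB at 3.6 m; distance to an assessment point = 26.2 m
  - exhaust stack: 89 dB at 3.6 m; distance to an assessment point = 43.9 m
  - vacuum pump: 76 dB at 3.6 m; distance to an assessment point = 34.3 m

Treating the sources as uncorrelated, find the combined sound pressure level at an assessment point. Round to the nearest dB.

Apply inverse-square spreading to bring every level to the receiver, then sum 10^(L/10).
conveyor drive: 81 − 20·log₁₀(18.8/3.6) = 81 − 14.36 = 66.64 dB.
cooling tower: 93 − 20·log₁₀(26.2/3.6) = 93 − 17.24 = 75.76 dB.
exhaust stack: 89 − 20·log₁₀(43.9/3.6) = 89 − 21.72 = 67.28 dB.
vacuum pump: 76 − 20·log₁₀(34.3/3.6) = 76 − 19.58 = 56.42 dB.
Σ 10^(L/10) = 4.807e+07 → L_total = 10·log₁₀(4.807e+07) = 76.82 dB.

77 dB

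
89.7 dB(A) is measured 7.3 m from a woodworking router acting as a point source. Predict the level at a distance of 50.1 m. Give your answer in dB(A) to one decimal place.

Spherical spreading from a point source gives a 20·log₁₀(r₂/r₁) drop.
L₂ = 89.7 − 20·log₁₀(50.1/7.3) = 89.7 − 16.730 = 72.97 dB(A).

73.0 dB(A)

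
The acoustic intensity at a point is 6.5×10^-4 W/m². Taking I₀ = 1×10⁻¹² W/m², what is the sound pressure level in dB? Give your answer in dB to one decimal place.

88.1 dB

I/I₀ = 6.5×10^-4/10⁻¹² = 6.5×10^8, and L = 10·log₁₀(I/I₀).
L = 10·(0.8129 + 8) = 88.13 dB.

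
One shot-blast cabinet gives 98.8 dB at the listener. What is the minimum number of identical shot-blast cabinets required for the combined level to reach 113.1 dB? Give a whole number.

27

N identical sources give L₁ + 10·log₁₀ N, so require 10·log₁₀ N ≥ 113.1 − 98.8 = 14.3 dB.
N ≥ 10^(14.3/10) = 26.915, so N = 27.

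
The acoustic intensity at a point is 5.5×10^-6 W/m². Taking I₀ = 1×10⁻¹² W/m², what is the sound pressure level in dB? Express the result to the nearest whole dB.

L = 10·log₁₀(I/I₀) = 10·log₁₀(5.5×10^-6/10⁻¹²) = 10·log₁₀(5.5×10^6).
L = 10·(0.7404 + 6) = 67.40 dB.

67 dB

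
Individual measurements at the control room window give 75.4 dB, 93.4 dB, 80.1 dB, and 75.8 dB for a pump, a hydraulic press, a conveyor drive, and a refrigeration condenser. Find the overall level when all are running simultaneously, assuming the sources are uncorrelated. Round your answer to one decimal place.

93.7 dB

Incoherent sources combine by intensity addition: L_total = 10·log₁₀(Σ 10^(L_i/10)).
Σ 10^(L/10) = 10^(75.4/10) + 10^(93.4/10) + 10^(80.1/10) + 10^(75.8/10) = 2.363e+09.
L_total = 10·log₁₀(2.363e+09) = 93.73 dB.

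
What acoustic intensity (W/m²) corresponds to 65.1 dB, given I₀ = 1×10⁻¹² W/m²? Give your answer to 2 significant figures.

I = I₀·10^(L/10) = 10⁻¹² × 10^(65.1/10) = 10^(-5.490).

3.2e-06 W/m²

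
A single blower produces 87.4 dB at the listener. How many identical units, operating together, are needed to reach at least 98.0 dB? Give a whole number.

12

The shortfall is 98.0 − 87.4 = 10.6 dB, and N units add 10·log₁₀ N, so need 10·log₁₀ N ≥ 10.6.
N ≥ 10^(10.6/10) = 11.482, so N = 12.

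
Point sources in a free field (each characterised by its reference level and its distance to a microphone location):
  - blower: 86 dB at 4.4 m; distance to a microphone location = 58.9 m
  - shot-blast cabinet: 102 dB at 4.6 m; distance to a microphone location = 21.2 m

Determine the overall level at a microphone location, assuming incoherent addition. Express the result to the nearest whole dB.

Propagate each source to the receiver with L = L_ref − 20·log₁₀(r/r_ref), then add intensities.
blower: 86 − 20·log₁₀(58.9/4.4) = 86 − 22.53 = 63.47 dB.
shot-blast cabinet: 102 − 20·log₁₀(21.2/4.6) = 102 − 13.27 = 88.73 dB.
Σ 10^(L/10) = 7.484e+08 → L_total = 10·log₁₀(7.484e+08) = 88.74 dB.

89 dB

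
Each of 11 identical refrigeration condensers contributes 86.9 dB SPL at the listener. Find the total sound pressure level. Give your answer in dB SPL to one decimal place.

L_total = L₁ + 10·log₁₀ N for N identical incoherent sources.
L_total = 86.9 + 10·log₁₀(11) = 86.9 + 10.414 = 97.31 dB SPL.

97.3 dB SPL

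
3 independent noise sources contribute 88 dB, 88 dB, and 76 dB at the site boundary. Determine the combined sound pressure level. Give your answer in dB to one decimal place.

91.1 dB

For uncorrelated sources the intensities add, so convert each level to linear form, sum, and take 10·log₁₀ of the total.
Σ 10^(L/10) = 10^(88/10) + 10^(88/10) + 10^(76/10) = 1.302e+09.
L_total = 10·log₁₀(1.302e+09) = 91.15 dB.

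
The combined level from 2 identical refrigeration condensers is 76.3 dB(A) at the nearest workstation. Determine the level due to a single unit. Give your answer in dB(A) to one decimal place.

73.3 dB(A)

2 equal contributions raise the level by 10·log₁₀ 2 = 3.010 dB, so each unit alone gives 76.3 − 3.010.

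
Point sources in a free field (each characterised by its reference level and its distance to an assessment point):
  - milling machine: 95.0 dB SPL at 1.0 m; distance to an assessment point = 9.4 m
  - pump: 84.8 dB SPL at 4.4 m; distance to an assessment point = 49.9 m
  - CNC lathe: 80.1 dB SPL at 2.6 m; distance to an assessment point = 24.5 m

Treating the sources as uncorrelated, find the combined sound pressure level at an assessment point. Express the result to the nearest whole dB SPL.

Propagate each source to the receiver with L = L_ref − 20·log₁₀(r/r_ref), then add intensities.
milling machine: 95.0 − 20·log₁₀(9.4/1.0) = 95.0 − 19.46 = 75.54 dB SPL.
pump: 84.8 − 20·log₁₀(49.9/4.4) = 84.8 − 21.09 = 63.71 dB SPL.
CNC lathe: 80.1 − 20·log₁₀(24.5/2.6) = 80.1 − 19.48 = 60.62 dB SPL.
Σ 10^(L/10) = 3.929e+07 → L_total = 10·log₁₀(3.929e+07) = 75.94 dB SPL.

76 dB SPL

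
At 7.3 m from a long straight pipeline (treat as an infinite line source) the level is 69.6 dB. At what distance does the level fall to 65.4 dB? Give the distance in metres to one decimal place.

For a line source L₁ − L₂ = 10·log₁₀(r₂/r₁), so r₂ = r₁·10^((L₁−L₂)/10).
r₂ = 7.3·10^((69.6−65.4)/10) = 7.3·10^(4.2/10) = 19.20 m.

19.2 m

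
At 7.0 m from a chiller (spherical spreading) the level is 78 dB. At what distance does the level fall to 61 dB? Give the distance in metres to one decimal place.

49.6 m

Point-source spreading drops the level by 20·log₁₀(r₂/r₁); inverting, r₂/r₁ = 10^(ΔL/20).
r₂ = 7.0·10^((78−61)/20) = 7.0·10^(17.0/20) = 49.56 m.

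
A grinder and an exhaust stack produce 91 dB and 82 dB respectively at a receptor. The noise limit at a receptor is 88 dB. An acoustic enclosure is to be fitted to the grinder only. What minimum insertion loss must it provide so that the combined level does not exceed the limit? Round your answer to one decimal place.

Everything except the grinder sums to 10^(82/10) = 1.585e+08 in linear terms, 82.00 dB.
To meet 88 dB overall, the treated grinder may contribute at most 10^(88/10) − 1.585e+08 = 4.725e+08, i.e. 86.74 dB.
Required insertion loss = 91 − 86.74 = 4.26 dB.

4.3 dB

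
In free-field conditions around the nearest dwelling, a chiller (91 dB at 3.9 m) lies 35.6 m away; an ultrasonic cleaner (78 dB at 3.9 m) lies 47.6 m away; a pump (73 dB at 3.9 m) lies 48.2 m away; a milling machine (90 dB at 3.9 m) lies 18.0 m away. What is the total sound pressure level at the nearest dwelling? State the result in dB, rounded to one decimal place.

First find each source's level at the receiver (point-source: −20·log₁₀(r/r_ref)), then combine on an intensity basis.
chiller: 91 − 20·log₁₀(35.6/3.9) = 91 − 19.21 = 71.79 dB.
ultrasonic cleaner: 78 − 20·log₁₀(47.6/3.9) = 78 − 21.73 = 56.27 dB.
pump: 73 − 20·log₁₀(48.2/3.9) = 73 − 21.84 = 51.16 dB.
milling machine: 90 − 20·log₁₀(18.0/3.9) = 90 − 13.28 = 76.72 dB.
Σ 10^(L/10) = 6.261e+07 → L_total = 10·log₁₀(6.261e+07) = 77.97 dB.

78.0 dB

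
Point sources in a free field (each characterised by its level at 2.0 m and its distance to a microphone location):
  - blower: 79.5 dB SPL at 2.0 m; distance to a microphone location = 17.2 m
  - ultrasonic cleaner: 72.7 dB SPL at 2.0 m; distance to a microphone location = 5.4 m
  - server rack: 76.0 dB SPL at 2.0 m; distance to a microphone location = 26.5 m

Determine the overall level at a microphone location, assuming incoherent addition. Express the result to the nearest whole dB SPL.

Propagate each source to the receiver with L = L_ref − 20·log₁₀(r/r_ref), then add intensities.
blower: 79.5 − 20·log₁₀(17.2/2.0) = 79.5 − 18.69 = 60.81 dB SPL.
ultrasonic cleaner: 72.7 − 20·log₁₀(5.4/2.0) = 72.7 − 8.63 = 64.07 dB SPL.
server rack: 76.0 − 20·log₁₀(26.5/2.0) = 76.0 − 22.44 = 53.56 dB SPL.
Σ 10^(L/10) = 3.986e+06 → L_total = 10·log₁₀(3.986e+06) = 66.01 dB SPL.

66 dB SPL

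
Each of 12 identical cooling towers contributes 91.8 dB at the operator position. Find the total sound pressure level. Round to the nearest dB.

With 12 equal, uncorrelated contributions the intensity is 12× that of one unit, giving a rise of 10·log₁₀ 12.
L_total = 91.8 + 10·log₁₀(12) = 91.8 + 10.792 = 102.59 dB.

103 dB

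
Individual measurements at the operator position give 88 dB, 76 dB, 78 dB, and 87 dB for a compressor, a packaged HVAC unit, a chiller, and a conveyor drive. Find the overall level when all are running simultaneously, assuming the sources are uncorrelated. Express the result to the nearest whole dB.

91 dB

For uncorrelated sources the intensities add, so convert each level to linear form, sum, and take 10·log₁₀ of the total.
Σ 10^(L/10) = 10^(88/10) + 10^(76/10) + 10^(78/10) + 10^(87/10) = 1.235e+09.
L_total = 10·log₁₀(1.235e+09) = 90.92 dB.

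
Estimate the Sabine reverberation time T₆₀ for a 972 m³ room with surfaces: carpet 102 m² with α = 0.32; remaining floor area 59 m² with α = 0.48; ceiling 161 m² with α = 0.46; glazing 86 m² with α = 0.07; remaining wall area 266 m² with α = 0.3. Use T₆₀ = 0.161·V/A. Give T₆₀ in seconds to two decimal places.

0.71 s

A = Σ Sᵢαᵢ = 102·0.32 + 59·0.48 + 161·0.46 + 86·0.07 + 266·0.3 = 220.84 m².
T₆₀ = 0.161·V/A = 0.161·972/220.84 = 0.709 s.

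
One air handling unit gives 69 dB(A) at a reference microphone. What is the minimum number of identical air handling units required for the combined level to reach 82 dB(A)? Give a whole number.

20

N identical sources give L₁ + 10·log₁₀ N, so require 10·log₁₀ N ≥ 82 − 69 = 13.0 dB.
N ≥ 10^(13.0/10) = 19.953, so N = 20.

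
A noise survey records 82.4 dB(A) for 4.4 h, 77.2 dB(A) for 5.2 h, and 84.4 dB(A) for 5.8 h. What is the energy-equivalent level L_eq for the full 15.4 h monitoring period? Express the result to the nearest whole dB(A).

The energy average is taken in the linear domain: L_eq = 10·log₁₀[(Σ tᵢ·10^(Lᵢ/10))/T], T = 15.4 h.
Σ tᵢ·10^(Lᵢ/10) = 4.4·10^(82.4/10) + 5.2·10^(77.2/10) + 5.8·10^(84.4/10) = 2.635e+09.
L_eq = 10·log₁₀(2.635e+09/15.4) = 82.33 dB(A).

82 dB(A)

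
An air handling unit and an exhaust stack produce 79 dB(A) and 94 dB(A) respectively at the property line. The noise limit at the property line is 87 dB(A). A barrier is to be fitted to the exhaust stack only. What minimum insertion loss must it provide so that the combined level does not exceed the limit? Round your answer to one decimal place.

The untreated sources together contribute 10^(79/10) = 7.943e+07, i.e. 79.00 dB(A).
The limit corresponds to 10^(87/10) = 5.012e+08; subtracting the fixed part leaves 4.218e+08 for the exhaust stack, i.e. 86.25 dB(A).
Required insertion loss = 94 − 86.25 = 7.75 dB.

7.7 dB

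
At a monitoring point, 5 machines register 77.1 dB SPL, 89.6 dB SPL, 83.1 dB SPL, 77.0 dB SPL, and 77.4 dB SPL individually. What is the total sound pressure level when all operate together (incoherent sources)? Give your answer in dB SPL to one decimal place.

Incoherent sources combine by intensity addition: L_total = 10·log₁₀(Σ 10^(L_i/10)).
Σ 10^(L/10) = 10^(77.1/10) + 10^(89.6/10) + 10^(83.1/10) + 10^(77.0/10) + 10^(77.4/10) = 1.273e+09.
L_total = 10·log₁₀(1.273e+09) = 91.05 dB SPL.

91.0 dB SPL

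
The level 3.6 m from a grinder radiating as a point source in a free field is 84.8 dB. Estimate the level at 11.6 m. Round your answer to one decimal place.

74.6 dB

Spherical spreading from a point source gives a 20·log₁₀(r₂/r₁) drop.
L₂ = 84.8 − 20·log₁₀(11.6/3.6) = 84.8 − 10.163 = 74.64 dB.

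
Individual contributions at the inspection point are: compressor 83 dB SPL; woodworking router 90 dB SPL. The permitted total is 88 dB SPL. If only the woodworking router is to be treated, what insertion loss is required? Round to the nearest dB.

4 dB

Everything except the woodworking router sums to 10^(83/10) = 1.995e+08 in linear terms, 83.00 dB SPL.
To meet 88 dB SPL overall, the treated woodworking router may contribute at most 10^(88/10) − 1.995e+08 = 4.314e+08, i.e. 86.35 dB SPL.
So the woodworking router must be reduced from 90 to 86.35 dB SPL: IL = 3.65 dB.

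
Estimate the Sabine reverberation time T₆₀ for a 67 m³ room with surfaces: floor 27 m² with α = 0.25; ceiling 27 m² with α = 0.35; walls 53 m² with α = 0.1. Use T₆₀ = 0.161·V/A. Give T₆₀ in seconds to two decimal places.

0.50 s

Total absorption A = 27·0.25 + 27·0.35 + 53·0.1 = 21.50 m² sabins.
T₆₀ = 0.161 × 67 / 21.50 = 0.502 s.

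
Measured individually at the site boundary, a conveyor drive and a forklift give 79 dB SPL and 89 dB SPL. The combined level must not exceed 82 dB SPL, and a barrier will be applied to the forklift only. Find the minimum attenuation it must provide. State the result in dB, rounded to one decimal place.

The untreated sources together contribute 10^(79/10) = 7.943e+07, i.e. 79.00 dB SPL.
The limit corresponds to 10^(82/10) = 1.585e+08; subtracting the fixed part leaves 7.906e+07 for the forklift, i.e. 78.98 dB SPL.
Required insertion loss = 89 − 78.98 = 10.02 dB.

10.0 dB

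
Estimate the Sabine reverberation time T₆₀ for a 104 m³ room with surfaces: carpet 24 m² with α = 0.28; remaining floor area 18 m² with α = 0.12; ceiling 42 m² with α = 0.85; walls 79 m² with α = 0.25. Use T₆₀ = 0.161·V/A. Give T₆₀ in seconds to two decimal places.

0.26 s

Summing Sᵢαᵢ: 24·0.28 + 18·0.12 + 42·0.85 + 79·0.25 = 64.33 m².
T₆₀ = 0.161 × 104 / 64.33 = 0.260 s.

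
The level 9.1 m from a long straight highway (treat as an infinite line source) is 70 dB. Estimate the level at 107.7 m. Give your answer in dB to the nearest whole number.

59 dB

For a line source, L₂ = L₁ − 10·log₁₀(r₂/r₁).
L₂ = 70 − 10·log₁₀(107.7/9.1) = 70 − 10.732 = 59.27 dB.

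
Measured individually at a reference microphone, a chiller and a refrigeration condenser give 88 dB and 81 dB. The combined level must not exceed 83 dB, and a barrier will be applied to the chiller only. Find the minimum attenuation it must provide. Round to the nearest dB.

9 dB

Fixed contribution from the other source: Σ 10^(L/10) = 10^(81/10) = 1.259e+08 (81.00 dB).
The limit corresponds to 10^(83/10) = 1.995e+08; subtracting the fixed part leaves 7.363e+07 for the chiller, i.e. 78.67 dB.
Required insertion loss = 88 − 78.67 = 9.33 dB.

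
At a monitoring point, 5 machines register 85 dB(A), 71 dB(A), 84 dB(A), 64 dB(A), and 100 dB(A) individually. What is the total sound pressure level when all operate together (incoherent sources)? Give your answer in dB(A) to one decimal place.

100.2 dB(A)

For uncorrelated sources the intensities add, so convert each level to linear form, sum, and take 10·log₁₀ of the total.
Σ 10^(L/10) = 10^(85/10) + 10^(71/10) + 10^(84/10) + 10^(64/10) + 10^(100/10) = 1.058e+10.
L_total = 10·log₁₀(1.058e+10) = 100.25 dB(A).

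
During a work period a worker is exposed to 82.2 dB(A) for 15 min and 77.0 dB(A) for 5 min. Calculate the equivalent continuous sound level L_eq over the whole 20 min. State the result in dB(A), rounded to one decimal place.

81.4 dB(A)

L_eq = 10·log₁₀[(1/T)·Σ tᵢ·10^(Lᵢ/10)] with T = 20 min.
Σ tᵢ·10^(Lᵢ/10) = 15·10^(82.2/10) + 5·10^(77.0/10) = 2.740e+09.
L_eq = 10·log₁₀(2.740e+09/20) = 81.37 dB(A).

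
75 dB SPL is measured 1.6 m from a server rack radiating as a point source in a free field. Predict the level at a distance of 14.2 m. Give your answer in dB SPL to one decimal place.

56.0 dB SPL

For a point source, L₂ = L₁ − 20·log₁₀(r₂/r₁).
L₂ = 75 − 20·log₁₀(14.2/1.6) = 75 − 18.963 = 56.04 dB SPL.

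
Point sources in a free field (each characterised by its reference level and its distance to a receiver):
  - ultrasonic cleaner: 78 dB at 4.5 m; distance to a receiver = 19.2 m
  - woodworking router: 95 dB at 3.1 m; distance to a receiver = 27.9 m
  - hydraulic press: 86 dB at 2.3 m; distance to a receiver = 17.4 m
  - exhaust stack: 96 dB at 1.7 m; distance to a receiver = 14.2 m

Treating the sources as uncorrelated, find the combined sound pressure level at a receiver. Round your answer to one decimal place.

80.3 dB

Propagate each source to the receiver with L = L_ref − 20·log₁₀(r/r_ref), then add intensities.
ultrasonic cleaner: 78 − 20·log₁₀(19.2/4.5) = 78 − 12.60 = 65.40 dB.
woodworking router: 95 − 20·log₁₀(27.9/3.1) = 95 − 19.08 = 75.92 dB.
hydraulic press: 86 − 20·log₁₀(17.4/2.3) = 86 − 17.58 = 68.42 dB.
exhaust stack: 96 − 20·log₁₀(14.2/1.7) = 96 − 18.44 = 77.56 dB.
Σ 10^(L/10) = 1.065e+08 → L_total = 10·log₁₀(1.065e+08) = 80.27 dB.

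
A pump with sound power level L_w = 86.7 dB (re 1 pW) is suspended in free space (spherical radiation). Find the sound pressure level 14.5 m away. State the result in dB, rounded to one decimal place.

52.5 dB

L_p = L_w − 10·log₁₀(4π·r²) with r = 14.5 m.
4π·r² = 2642 m², 10·log₁₀ of that is 34.219 dB.
L_p = 86.7 − 34.219 = 52.48 dB.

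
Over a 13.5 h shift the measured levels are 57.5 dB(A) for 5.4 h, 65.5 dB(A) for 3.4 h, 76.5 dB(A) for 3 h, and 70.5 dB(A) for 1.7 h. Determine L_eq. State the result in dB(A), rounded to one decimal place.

The energy average is taken in the linear domain: L_eq = 10·log₁₀[(Σ tᵢ·10^(Lᵢ/10))/T], T = 13.5 h.
Σ tᵢ·10^(Lᵢ/10) = 5.4·10^(57.5/10) + 3.4·10^(65.5/10) + 3·10^(76.5/10) + 1.7·10^(70.5/10) = 1.682e+08.
L_eq = 10·log₁₀(1.682e+08/13.5) = 70.95 dB(A).

71.0 dB(A)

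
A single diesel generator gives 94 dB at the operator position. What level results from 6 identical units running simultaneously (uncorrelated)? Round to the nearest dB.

N identical incoherent sources raise the level by 10·log₁₀ N.
L_total = 94 + 10·log₁₀(6) = 94 + 7.782 = 101.78 dB.

102 dB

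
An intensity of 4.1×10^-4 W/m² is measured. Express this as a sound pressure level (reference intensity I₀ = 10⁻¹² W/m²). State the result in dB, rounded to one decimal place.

86.1 dB

Dividing by I₀ shifts the exponent by 12: I/I₀ = 4.1×10^8.
L = 10·(0.6128 + 8) = 86.13 dB.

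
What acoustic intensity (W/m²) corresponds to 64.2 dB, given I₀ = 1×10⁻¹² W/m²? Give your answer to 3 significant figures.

L = 10·log₁₀(I/I₀) ⇒ I = I₀·10^(L/10) = 10⁻¹² × 10^6.42.

2.63e-06 W/m²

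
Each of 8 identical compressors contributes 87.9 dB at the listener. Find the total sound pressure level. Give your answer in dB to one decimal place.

96.9 dB

N identical incoherent sources raise the level by 10·log₁₀ N.
L_total = 87.9 + 10·log₁₀(8) = 87.9 + 9.031 = 96.93 dB.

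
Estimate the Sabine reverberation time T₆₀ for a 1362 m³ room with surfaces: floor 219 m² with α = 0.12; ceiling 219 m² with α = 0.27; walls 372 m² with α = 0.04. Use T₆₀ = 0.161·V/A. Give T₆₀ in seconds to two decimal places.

Total absorption A = 219·0.12 + 219·0.27 + 372·0.04 = 100.29 m² sabins.
T₆₀ = 0.161·V/A = 0.161·1362/100.29 = 2.186 s.

2.19 s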